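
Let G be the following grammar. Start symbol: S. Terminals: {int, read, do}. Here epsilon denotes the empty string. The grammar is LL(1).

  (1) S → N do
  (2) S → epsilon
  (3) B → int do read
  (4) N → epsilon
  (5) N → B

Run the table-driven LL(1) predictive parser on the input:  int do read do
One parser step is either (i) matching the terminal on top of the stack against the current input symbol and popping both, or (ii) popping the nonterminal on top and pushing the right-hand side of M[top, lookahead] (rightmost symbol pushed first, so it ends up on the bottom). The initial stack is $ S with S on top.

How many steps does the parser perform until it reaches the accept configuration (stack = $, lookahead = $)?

7

     Stack             Input             Action
  1  $ S               int do read do $  expand S → N do
  2  $ do N            int do read do $  expand N → B
  3  $ do B            int do read do $  expand B → int do read
  4  $ do read do int  int do read do $  match int
  5  $ do read do      do read do $      match do
  6  $ do read         read do $         match read
  7  $ do              do $              match do
Accept reached after 7 steps.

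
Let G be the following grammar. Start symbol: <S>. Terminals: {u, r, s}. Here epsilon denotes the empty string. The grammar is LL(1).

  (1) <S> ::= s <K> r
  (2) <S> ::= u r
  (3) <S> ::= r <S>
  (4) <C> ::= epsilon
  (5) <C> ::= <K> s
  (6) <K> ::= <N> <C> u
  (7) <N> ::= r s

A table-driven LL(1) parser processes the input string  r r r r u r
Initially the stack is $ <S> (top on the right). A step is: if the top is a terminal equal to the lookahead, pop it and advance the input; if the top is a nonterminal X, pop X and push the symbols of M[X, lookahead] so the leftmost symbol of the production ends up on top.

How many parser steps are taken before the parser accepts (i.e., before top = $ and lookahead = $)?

step 1: stack=$ <S>  input=r r r r u r $  — expand <S> ::= r <S>
step 2: stack=$ <S> r  input=r r r r u r $  — match r
step 3: stack=$ <S>  input=r r r u r $  — expand <S> ::= r <S>
step 4: stack=$ <S> r  input=r r r u r $  — match r
step 5: stack=$ <S>  input=r r u r $  — expand <S> ::= r <S>
step 6: stack=$ <S> r  input=r r u r $  — match r
step 7: stack=$ <S>  input=r u r $  — expand <S> ::= r <S>
step 8: stack=$ <S> r  input=r u r $  — match r
step 9: stack=$ <S>  input=u r $  — expand <S> ::= u r
step 10: stack=$ r u  input=u r $  — match u
step 11: stack=$ r  input=r $  — match r
Accept reached after 11 steps.

11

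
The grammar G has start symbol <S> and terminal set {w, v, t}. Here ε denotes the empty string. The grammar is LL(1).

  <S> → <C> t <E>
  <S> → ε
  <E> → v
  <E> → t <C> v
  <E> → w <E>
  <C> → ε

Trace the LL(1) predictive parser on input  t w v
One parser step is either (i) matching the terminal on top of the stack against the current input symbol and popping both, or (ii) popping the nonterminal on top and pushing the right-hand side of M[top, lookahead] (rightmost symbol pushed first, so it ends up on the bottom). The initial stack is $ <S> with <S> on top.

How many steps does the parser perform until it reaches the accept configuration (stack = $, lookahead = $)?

7

     Stack        Input    Action
  1  $ <S>        t w v $  expand <S> → <C> t <E>
  2  $ <E> t <C>  t w v $  expand <C> → ε
  3  $ <E> t      t w v $  match t
  4  $ <E>        w v $    expand <E> → w <E>
  5  $ <E> w      w v $    match w
  6  $ <E>        v $      expand <E> → v
  7  $ v          v $      match v
Accept reached after 7 steps.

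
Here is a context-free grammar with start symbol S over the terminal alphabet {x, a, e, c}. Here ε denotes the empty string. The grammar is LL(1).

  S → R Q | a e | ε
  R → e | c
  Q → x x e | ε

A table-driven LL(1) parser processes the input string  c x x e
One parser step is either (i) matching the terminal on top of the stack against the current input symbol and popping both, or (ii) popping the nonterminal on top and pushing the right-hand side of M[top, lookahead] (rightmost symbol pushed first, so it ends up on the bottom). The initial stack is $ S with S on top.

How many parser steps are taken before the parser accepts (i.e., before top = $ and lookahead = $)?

step 1: stack=$ S  input=c x x e $  — expand S → R Q
step 2: stack=$ Q R  input=c x x e $  — expand R → c
step 3: stack=$ Q c  input=c x x e $  — match c
step 4: stack=$ Q  input=x x e $  — expand Q → x x e
step 5: stack=$ e x x  input=x x e $  — match x
step 6: stack=$ e x  input=x e $  — match x
step 7: stack=$ e  input=e $  — match e
Accept reached after 7 steps.

7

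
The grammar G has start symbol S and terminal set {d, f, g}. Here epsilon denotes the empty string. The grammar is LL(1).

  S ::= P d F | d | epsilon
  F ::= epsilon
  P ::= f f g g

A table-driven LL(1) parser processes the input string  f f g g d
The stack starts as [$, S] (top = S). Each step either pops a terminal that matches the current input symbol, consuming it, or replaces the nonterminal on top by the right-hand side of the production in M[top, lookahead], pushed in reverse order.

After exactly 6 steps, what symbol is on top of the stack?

     Stack          Input        Action
  1  $ S            f f g g d $  expand S ::= P d F
  2  $ F d P        f f g g d $  expand P ::= f f g g
  3  $ F d g g f f  f f g g d $  match f
  4  $ F d g g f    f g g d $    match f
  5  $ F d g g      g g d $      match g
  6  $ F d g        g d $        match g
Stack after step 6: $ F d (top = d).

d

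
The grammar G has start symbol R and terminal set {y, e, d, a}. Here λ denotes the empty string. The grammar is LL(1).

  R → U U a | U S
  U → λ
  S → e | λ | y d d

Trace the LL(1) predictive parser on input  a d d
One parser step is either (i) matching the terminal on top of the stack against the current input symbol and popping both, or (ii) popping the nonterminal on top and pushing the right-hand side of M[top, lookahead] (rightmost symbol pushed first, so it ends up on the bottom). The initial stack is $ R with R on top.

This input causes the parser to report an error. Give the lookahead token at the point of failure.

step 1: stack=$ R  input=a d d $  — expand R → U U a
step 2: stack=$ a U U  input=a d d $  — expand U → λ
step 3: stack=$ a U  input=a d d $  — expand U → λ
step 4: stack=$ a  input=a d d $  — match a
step 5: stack=$  input=d d $  — error: stack empty but input remains

d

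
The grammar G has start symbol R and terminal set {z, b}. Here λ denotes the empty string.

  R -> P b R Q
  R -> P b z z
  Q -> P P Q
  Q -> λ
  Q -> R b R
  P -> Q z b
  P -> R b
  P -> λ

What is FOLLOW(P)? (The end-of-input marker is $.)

{$, b, z}

FIRST(R): from R->P b R Q we get {b, z}; from R->P b z z we get {b, z}. So FIRST(R) = {b, z}.
FIRST(Q): from Q->P P Q we get {λ, b, z}; from Q->λ we get {λ}; from Q->R b R we get {b, z}. So FIRST(Q) = {λ, b, z}.
FIRST(P): from P->Q z b we get {b, z}; from P->R b we get {b, z}; from P->λ we get {λ}. So FIRST(P) = {λ, b, z}.
FOLLOW(R) includes $ since R is the start symbol.
FOLLOW(R): in R->P b R Q, R is followed by Q with FIRST {λ, b, z}; in R->P b R Q, the suffix after R is nullable (adds nothing new); in Q->R b R (occurrence 1), R is followed by b R with FIRST {b}; in Q->R b R (occurrence 2), the suffix after R is empty, so FOLLOW(R) ⊇ FOLLOW(Q) = {$, b, z}; in P->R b, R is followed by b with FIRST {b}. Thus FOLLOW(R) = {$, b, z}.
FOLLOW(Q): in R->P b R Q, the suffix after Q is empty, so FOLLOW(Q) ⊇ FOLLOW(R) = {$, b, z}; in Q->P P Q, the suffix after Q is empty (adds nothing new); in P->Q z b, Q is followed by z b with FIRST {z}. Thus FOLLOW(Q) = {$, b, z}.
FOLLOW(P): in R->P b R Q, P is followed by b R Q with FIRST {b}; in R->P b z z, P is followed by b z z with FIRST {b}; in Q->P P Q (occurrence 1), P is followed by P Q with FIRST {λ, b, z}; in Q->P P Q (occurrence 1), the suffix after P is nullable, so FOLLOW(P) ⊇ FOLLOW(Q) = {$, b, z}; in Q->P P Q (occurrence 2), P is followed by Q with FIRST {λ, b, z}; in Q->P P Q (occurrence 2), the suffix after P is nullable, so FOLLOW(P) ⊇ FOLLOW(Q) = {$, b, z}. Thus FOLLOW(P) = {$, b, z}.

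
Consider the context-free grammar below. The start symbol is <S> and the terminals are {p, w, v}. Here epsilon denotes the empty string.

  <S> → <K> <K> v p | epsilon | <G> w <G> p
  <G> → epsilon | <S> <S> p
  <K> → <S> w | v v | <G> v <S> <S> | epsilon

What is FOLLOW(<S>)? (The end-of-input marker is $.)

FIRST(<S>): from <S>→<K> <K> v p we get {p, v, w}; from <S>→epsilon we get {epsilon}; from <S>→<G> w <G> p we get {p, v, w}. So FIRST(<S>) = {epsilon, p, v, w}.
FIRST(<G>): from <G>→epsilon we get {epsilon}; from <G>→<S> <S> p we get {p, v, w}. So FIRST(<G>) = {epsilon, p, v, w}.
FIRST(<K>): from <K>→<S> w we get {p, v, w}; from <K>→v v we get {v}; from <K>→<G> v <S> <S> we get {p, v, w}; from <K>→epsilon we get {epsilon}. So FIRST(<K>) = {epsilon, p, v, w}.
FOLLOW(<S>) includes $ since <S> is the start symbol.
FOLLOW(<G>): in <S>→<G> w <G> p (occurrence 1), <G> is followed by w <G> p with FIRST {w}; in <S>→<G> w <G> p (occurrence 2), <G> is followed by p with FIRST {p}; in <K>→<G> v <S> <S>, <G> is followed by v <S> <S> with FIRST {v}. Thus FOLLOW(<G>) = {p, v, w}.
FOLLOW(<K>): in <S>→<K> <K> v p (occurrence 1), <K> is followed by <K> v p with FIRST {p, v, w}; in <S>→<K> <K> v p (occurrence 2), <K> is followed by v p with FIRST {v}. Thus FOLLOW(<K>) = {p, v, w}.
FOLLOW(<S>): in <G>→<S> <S> p (occurrence 1), <S> is followed by <S> p with FIRST {p, v, w}; in <G>→<S> <S> p (occurrence 2), <S> is followed by p with FIRST {p}; in <K>→<S> w, <S> is followed by w with FIRST {w}; in <K>→<G> v <S> <S> (occurrence 1), <S> is followed by <S> with FIRST {epsilon, p, v, w}; in <K>→<G> v <S> <S> (occurrence 1), the suffix after <S> is nullable, so FOLLOW(<S>) ⊇ FOLLOW(<K>) = {p, v, w}; in <K>→<G> v <S> <S> (occurrence 2), the suffix after <S> is empty, so FOLLOW(<S>) ⊇ FOLLOW(<K>) = {p, v, w}. Thus FOLLOW(<S>) = {$, p, v, w}.

{$, p, v, w}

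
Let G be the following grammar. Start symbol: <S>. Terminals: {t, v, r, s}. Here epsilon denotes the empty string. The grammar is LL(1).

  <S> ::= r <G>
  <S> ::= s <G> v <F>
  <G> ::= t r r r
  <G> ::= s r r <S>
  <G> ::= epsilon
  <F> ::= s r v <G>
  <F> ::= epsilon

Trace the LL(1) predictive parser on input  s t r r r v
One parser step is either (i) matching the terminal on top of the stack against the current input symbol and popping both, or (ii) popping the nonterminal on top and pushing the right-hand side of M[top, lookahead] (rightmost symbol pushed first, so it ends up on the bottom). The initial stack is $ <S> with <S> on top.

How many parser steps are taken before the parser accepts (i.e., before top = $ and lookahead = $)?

step 1: stack=$ <S>  input=s t r r r v $  — expand <S> ::= s <G> v <F>
step 2: stack=$ <F> v <G> s  input=s t r r r v $  — match s
step 3: stack=$ <F> v <G>  input=t r r r v $  — expand <G> ::= t r r r
step 4: stack=$ <F> v r r r t  input=t r r r v $  — match t
step 5: stack=$ <F> v r r r  input=r r r v $  — match r
step 6: stack=$ <F> v r r  input=r r v $  — match r
step 7: stack=$ <F> v r  input=r v $  — match r
step 8: stack=$ <F> v  input=v $  — match v
step 9: stack=$ <F>  input=$  — expand <F> ::= epsilon
Accept reached after 9 steps.

9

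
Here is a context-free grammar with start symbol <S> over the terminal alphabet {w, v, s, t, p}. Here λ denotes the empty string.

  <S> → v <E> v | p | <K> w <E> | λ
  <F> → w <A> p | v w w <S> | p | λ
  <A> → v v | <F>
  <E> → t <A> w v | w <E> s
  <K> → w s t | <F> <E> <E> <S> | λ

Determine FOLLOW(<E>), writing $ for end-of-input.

{$, p, s, t, v, w}

FIRST(<F>): from <F>→w <A> p we get {w}; from <F>→v w w <S> we get {v}; from <F>→p we get {p}; from <F>→λ we get {λ}. So FIRST(<F>) = {λ, p, v, w}.
FIRST(<E>): from <E>→t <A> w v we get {t}; from <E>→w <E> s we get {w}. So FIRST(<E>) = {t, w}.
FIRST(<A>): from <A>→v v we get {v}; from <A>→<F> we get {λ, p, v, w}. So FIRST(<A>) = {λ, p, v, w}.
FIRST(<K>): from <K>→w s t we get {w}; from <K>→<F> <E> <E> <S> we get {p, t, v, w}; from <K>→λ we get {λ}. So FIRST(<K>) = {λ, p, t, v, w}.
FIRST(<S>): from <S>→v <E> v we get {v}; from <S>→p we get {p}; from <S>→<K> w <E> we get {p, t, v, w}; from <S>→λ we get {λ}. So FIRST(<S>) = {λ, p, t, v, w}.
FOLLOW(<S>) includes $ since <S> is the start symbol.
FOLLOW(<A>): in <F>→w <A> p, <A> is followed by p with FIRST {p}; in <E>→t <A> w v, <A> is followed by w v with FIRST {w}. Thus FOLLOW(<A>) = {p, w}.
FOLLOW(<F>): in <A>→<F>, the suffix after <F> is empty, so FOLLOW(<F>) ⊇ FOLLOW(<A>) = {p, w}; in <K>→<F> <E> <E> <S>, <F> is followed by <E> <E> <S> with FIRST {t, w}. Thus FOLLOW(<F>) = {p, t, w}.
FOLLOW(<K>): in <S>→<K> w <E>, <K> is followed by w <E> with FIRST {w}. Thus FOLLOW(<K>) = {w}.
FOLLOW(<S>): in <F>→v w w <S>, the suffix after <S> is empty, so FOLLOW(<S>) ⊇ FOLLOW(<F>) = {p, t, w}; in <K>→<F> <E> <E> <S>, the suffix after <S> is empty, so FOLLOW(<S>) ⊇ FOLLOW(<K>) = {w}. Thus FOLLOW(<S>) = {$, p, t, w}.
FOLLOW(<E>): in <S>→v <E> v, <E> is followed by v with FIRST {v}; in <S>→<K> w <E>, the suffix after <E> is empty, so FOLLOW(<E>) ⊇ FOLLOW(<S>) = {$, p, t, w}; in <E>→w <E> s, <E> is followed by s with FIRST {s}; in <K>→<F> <E> <E> <S> (occurrence 1), <E> is followed by <E> <S> with FIRST {t, w}; in <K>→<F> <E> <E> <S> (occurrence 2), <E> is followed by <S> with FIRST {λ, p, t, v, w}; in <K>→<F> <E> <E> <S> (occurrence 2), the suffix after <E> is nullable, so FOLLOW(<E>) ⊇ FOLLOW(<K>) = {w}. Thus FOLLOW(<E>) = {$, p, s, t, v, w}.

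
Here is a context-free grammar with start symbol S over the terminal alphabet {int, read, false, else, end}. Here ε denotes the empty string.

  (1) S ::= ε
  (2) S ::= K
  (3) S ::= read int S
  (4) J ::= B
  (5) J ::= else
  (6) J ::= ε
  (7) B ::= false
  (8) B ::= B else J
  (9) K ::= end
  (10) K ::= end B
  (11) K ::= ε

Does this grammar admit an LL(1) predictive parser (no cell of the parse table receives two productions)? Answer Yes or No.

No

FIRST(S) = {ε, end, read}
FIRST(J) = {ε, else, false}
FIRST(B) = {false}
FIRST(K) = {ε, end}
FOLLOW(S) = {$}
FOLLOW(J) = {$, else}
FOLLOW(B) = {$, else}
FOLLOW(K) = {$}
Cell M[B, false] receives both B ::= false and B ::= B else J — the grammar is not LL(1).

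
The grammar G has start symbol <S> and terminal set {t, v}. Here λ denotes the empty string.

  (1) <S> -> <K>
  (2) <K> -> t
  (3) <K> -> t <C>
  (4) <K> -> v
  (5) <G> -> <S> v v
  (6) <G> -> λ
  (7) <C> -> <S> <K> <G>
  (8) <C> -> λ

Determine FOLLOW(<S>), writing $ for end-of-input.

FIRST(<K>) = {t, v}
FIRST(<S>) = {t, v}  (via <K>)
FIRST(<G>) = {λ, t, v}  (via <S> v v)
FIRST(<C>) = {λ, t, v}  (via <S> <K> <G>)
FOLLOW(<S>) includes $ since <S> is the start symbol.
FOLLOW(<S>): in <G>-><S> v v, <S> is followed by v v with FIRST {v}; in <C>-><S> <K> <G>, <S> is followed by <K> <G> with FIRST {t, v}. Thus FOLLOW(<S>) = {$, t, v}.
FOLLOW(<K>): in <S>-><K>, the suffix after <K> is empty, so FOLLOW(<K>) ⊇ FOLLOW(<S>) = {$, t, v}; in <C>-><S> <K> <G>, <K> is followed by <G> with FIRST {λ, t, v}; in <C>-><S> <K> <G>, the suffix after <K> is nullable, so FOLLOW(<K>) ⊇ FOLLOW(<C>) = {$, t, v}. Thus FOLLOW(<K>) = {$, t, v}.
FOLLOW(<C>): in <K>->t <C>, the suffix after <C> is empty, so FOLLOW(<C>) ⊇ FOLLOW(<K>) = {$, t, v}. Thus FOLLOW(<C>) = {$, t, v}.
FOLLOW(<G>): in <C>-><S> <K> <G>, the suffix after <G> is empty, so FOLLOW(<G>) ⊇ FOLLOW(<C>) = {$, t, v}. Thus FOLLOW(<G>) = {$, t, v}.

{$, t, v}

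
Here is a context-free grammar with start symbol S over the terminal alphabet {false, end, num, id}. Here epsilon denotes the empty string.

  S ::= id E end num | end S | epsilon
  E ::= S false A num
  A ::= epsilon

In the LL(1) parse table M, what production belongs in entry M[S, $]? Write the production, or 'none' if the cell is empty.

S ::= epsilon

FIRST(S): from S::=id E end num we get {id}; from S::=end S we get {end}; from S::=epsilon we get {epsilon}. So FIRST(S) = {epsilon, end, id}.
FIRST(A): from A::=epsilon we get {epsilon}. So FIRST(A) = {epsilon}.
FIRST(E): from E::=S false A num we get {end, false, id}. So FIRST(E) = {end, false, id}.
FOLLOW(S) includes $ since S is the start symbol.
FOLLOW(S): in S::=end S, the suffix after S is empty (adds nothing new); in E::=S false A num, S is followed by false A num with FIRST {false}. Thus FOLLOW(S) = {$, false}.
For S ::= id E end num: FIRST(id E end num) = {id}, so it goes in M[S, t] for t ∈ {id}.
For S ::= end S: FIRST(end S) = {end}, so it goes in M[S, t] for t ∈ {end}.
For S ::= epsilon: FIRST(epsilon) = {epsilon}, so it goes in M[S, t] for t ∈ {}; since epsilon ∈ FIRST, also for every t ∈ FOLLOW(S) = {$, false}.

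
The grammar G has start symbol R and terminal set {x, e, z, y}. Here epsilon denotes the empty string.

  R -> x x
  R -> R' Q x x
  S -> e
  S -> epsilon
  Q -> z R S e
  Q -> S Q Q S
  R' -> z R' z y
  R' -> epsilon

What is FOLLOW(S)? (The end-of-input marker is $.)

{e, x, z}

FIRST(S): from S->e we get {e}; from S->epsilon we get {epsilon}. So FIRST(S) = {epsilon, e}.
FIRST(R'): from R'->z R' z y we get {z}; from R'->epsilon we get {epsilon}. So FIRST(R') = {epsilon, z}.
FIRST(Q): from Q->z R S e we get {z}; from Q->S Q Q S we get {e, z}. So FIRST(Q) = {e, z}.
FIRST(R): from R->x x we get {x}; from R->R' Q x x we get {e, z}. So FIRST(R) = {e, x, z}.
FOLLOW(R) includes $ since R is the start symbol.
FOLLOW(R): in Q->z R S e, R is followed by S e with FIRST {e}. Thus FOLLOW(R) = {$, e}.
FOLLOW(Q): in R->R' Q x x, Q is followed by x x with FIRST {x}; in Q->S Q Q S (occurrence 1), Q is followed by Q S with FIRST {e, z}; in Q->S Q Q S (occurrence 2), Q is followed by S with FIRST {epsilon, e}; in Q->S Q Q S (occurrence 2), the suffix after Q is nullable (adds nothing new). Thus FOLLOW(Q) = {e, x, z}.
FOLLOW(S): in Q->z R S e, S is followed by e with FIRST {e}; in Q->S Q Q S (occurrence 1), S is followed by Q Q S with FIRST {e, z}; in Q->S Q Q S (occurrence 2), the suffix after S is empty, so FOLLOW(S) ⊇ FOLLOW(Q) = {e, x, z}. Thus FOLLOW(S) = {e, x, z}.
FOLLOW(R'): in R->R' Q x x, R' is followed by Q x x with FIRST {e, z}; in R'->z R' z y, R' is followed by z y with FIRST {z}. Thus FOLLOW(R') = {e, z}.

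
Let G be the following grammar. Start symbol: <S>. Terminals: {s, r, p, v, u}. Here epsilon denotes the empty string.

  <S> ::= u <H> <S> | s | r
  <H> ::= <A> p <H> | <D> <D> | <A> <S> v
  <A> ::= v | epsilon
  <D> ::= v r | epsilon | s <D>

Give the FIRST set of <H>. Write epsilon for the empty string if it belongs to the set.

FIRST(<S>) = {r, s, u}
FIRST(<A>) = {epsilon, v}
FIRST(<D>) = {epsilon, s, v}
FIRST(<H>) = {epsilon, p, r, s, u, v}  (via <A> p <H>, <D> <D>, <A> <S> v)

{epsilon, p, r, s, u, v}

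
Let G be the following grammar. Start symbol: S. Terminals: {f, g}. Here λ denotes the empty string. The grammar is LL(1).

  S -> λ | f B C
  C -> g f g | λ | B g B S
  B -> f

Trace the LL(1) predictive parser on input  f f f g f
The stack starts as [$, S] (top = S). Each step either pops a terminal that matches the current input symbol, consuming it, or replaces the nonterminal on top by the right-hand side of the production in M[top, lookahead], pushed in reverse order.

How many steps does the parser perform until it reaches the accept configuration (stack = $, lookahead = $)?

step 1: stack=$ S  input=f f f g f $  — expand S -> f B C
step 2: stack=$ C B f  input=f f f g f $  — match f
step 3: stack=$ C B  input=f f g f $  — expand B -> f
step 4: stack=$ C f  input=f f g f $  — match f
step 5: stack=$ C  input=f g f $  — expand C -> B g B S
step 6: stack=$ S B g B  input=f g f $  — expand B -> f
step 7: stack=$ S B g f  input=f g f $  — match f
step 8: stack=$ S B g  input=g f $  — match g
step 9: stack=$ S B  input=f $  — expand B -> f
step 10: stack=$ S f  input=f $  — match f
step 11: stack=$ S  input=$  — expand S -> λ
Accept reached after 11 steps.

11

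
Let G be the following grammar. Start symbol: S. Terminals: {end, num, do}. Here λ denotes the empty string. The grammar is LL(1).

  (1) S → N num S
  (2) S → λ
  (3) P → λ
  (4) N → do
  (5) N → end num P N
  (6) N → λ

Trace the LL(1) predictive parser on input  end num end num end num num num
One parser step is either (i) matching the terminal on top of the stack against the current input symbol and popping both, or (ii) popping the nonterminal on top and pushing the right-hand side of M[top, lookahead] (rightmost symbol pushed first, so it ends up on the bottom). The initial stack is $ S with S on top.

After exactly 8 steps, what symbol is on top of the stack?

step 1: stack=$ S  input=end num end num end num num num $  — expand S → N num S
step 2: stack=$ S num N  input=end num end num end num num num $  — expand N → end num P N
step 3: stack=$ S num N P num end  input=end num end num end num num num $  — match end
step 4: stack=$ S num N P num  input=num end num end num num num $  — match num
step 5: stack=$ S num N P  input=end num end num num num $  — expand P → λ
step 6: stack=$ S num N  input=end num end num num num $  — expand N → end num P N
step 7: stack=$ S num N P num end  input=end num end num num num $  — match end
step 8: stack=$ S num N P num  input=num end num num num $  — match num
Stack after step 8: $ S num N P (top = P).

P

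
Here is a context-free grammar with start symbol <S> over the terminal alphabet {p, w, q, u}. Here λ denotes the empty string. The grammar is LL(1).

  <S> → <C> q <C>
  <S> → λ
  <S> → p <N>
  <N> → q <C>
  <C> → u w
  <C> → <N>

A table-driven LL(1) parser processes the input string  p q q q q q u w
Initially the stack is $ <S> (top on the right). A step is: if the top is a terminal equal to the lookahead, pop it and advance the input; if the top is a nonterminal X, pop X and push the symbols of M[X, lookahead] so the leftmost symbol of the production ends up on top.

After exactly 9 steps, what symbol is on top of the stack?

q

step 1: stack=$ <S>  input=p q q q q q u w $  — expand <S> → p <N>
step 2: stack=$ <N> p  input=p q q q q q u w $  — match p
step 3: stack=$ <N>  input=q q q q q u w $  — expand <N> → q <C>
step 4: stack=$ <C> q  input=q q q q q u w $  — match q
step 5: stack=$ <C>  input=q q q q u w $  — expand <C> → <N>
step 6: stack=$ <N>  input=q q q q u w $  — expand <N> → q <C>
step 7: stack=$ <C> q  input=q q q q u w $  — match q
step 8: stack=$ <C>  input=q q q u w $  — expand <C> → <N>
step 9: stack=$ <N>  input=q q q u w $  — expand <N> → q <C>
Stack after step 9: $ <C> q (top = q).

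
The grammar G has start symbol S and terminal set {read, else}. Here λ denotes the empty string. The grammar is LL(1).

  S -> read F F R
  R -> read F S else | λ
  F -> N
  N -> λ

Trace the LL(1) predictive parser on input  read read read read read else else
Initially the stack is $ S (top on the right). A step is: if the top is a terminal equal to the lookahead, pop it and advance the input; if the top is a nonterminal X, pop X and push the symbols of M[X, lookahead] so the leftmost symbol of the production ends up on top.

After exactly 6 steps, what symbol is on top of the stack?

R

step 1: stack=$ S  input=read read read read read else else $  — expand S -> read F F R
step 2: stack=$ R F F read  input=read read read read read else else $  — match read
step 3: stack=$ R F F  input=read read read read else else $  — expand F -> N
step 4: stack=$ R F N  input=read read read read else else $  — expand N -> λ
step 5: stack=$ R F  input=read read read read else else $  — expand F -> N
step 6: stack=$ R N  input=read read read read else else $  — expand N -> λ
Stack after step 6: $ R (top = R).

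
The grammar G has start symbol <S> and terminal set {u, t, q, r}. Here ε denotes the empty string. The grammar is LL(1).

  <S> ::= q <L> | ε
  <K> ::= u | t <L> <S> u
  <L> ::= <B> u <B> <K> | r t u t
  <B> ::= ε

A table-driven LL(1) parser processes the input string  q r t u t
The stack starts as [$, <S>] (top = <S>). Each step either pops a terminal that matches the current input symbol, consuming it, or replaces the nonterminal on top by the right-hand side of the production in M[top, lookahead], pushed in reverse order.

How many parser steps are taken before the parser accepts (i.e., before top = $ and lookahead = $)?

7

step 1: stack=$ <S>  input=q r t u t $  — expand <S> ::= q <L>
step 2: stack=$ <L> q  input=q r t u t $  — match q
step 3: stack=$ <L>  input=r t u t $  — expand <L> ::= r t u t
step 4: stack=$ t u t r  input=r t u t $  — match r
step 5: stack=$ t u t  input=t u t $  — match t
step 6: stack=$ t u  input=u t $  — match u
step 7: stack=$ t  input=t $  — match t
Accept reached after 7 steps.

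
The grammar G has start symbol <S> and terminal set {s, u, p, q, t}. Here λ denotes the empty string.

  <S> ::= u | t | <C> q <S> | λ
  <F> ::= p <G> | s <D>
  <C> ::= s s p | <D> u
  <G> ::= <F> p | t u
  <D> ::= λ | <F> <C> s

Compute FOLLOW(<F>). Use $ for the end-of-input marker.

FIRST(<F>): from <F>::=p <G> we get {p}; from <F>::=s <D> we get {s}. So FIRST(<F>) = {p, s}.
FIRST(<G>): from <G>::=<F> p we get {p, s}; from <G>::=t u we get {t}. So FIRST(<G>) = {p, s, t}.
FIRST(<D>): from <D>::=λ we get {λ}; from <D>::=<F> <C> s we get {p, s}. So FIRST(<D>) = {λ, p, s}.
FIRST(<C>): from <C>::=s s p we get {s}; from <C>::=<D> u we get {p, s, u}. So FIRST(<C>) = {p, s, u}.
FIRST(<S>): from <S>::=u we get {u}; from <S>::=t we get {t}; from <S>::=<C> q <S> we get {p, s, u}; from <S>::=λ we get {λ}. So FIRST(<S>) = {λ, p, s, t, u}.
FOLLOW(<S>) includes $ since <S> is the start symbol.
FOLLOW(<S>): in <S>::=<C> q <S>, the suffix after <S> is empty (adds nothing new). Thus FOLLOW(<S>) = {$}.
FOLLOW(<F>): in <G>::=<F> p, <F> is followed by p with FIRST {p}; in <D>::=<F> <C> s, <F> is followed by <C> s with FIRST {p, s, u}. Thus FOLLOW(<F>) = {p, s, u}.
FOLLOW(<C>): in <S>::=<C> q <S>, <C> is followed by q <S> with FIRST {q}; in <D>::=<F> <C> s, <C> is followed by s with FIRST {s}. Thus FOLLOW(<C>) = {q, s}.
FOLLOW(<G>): in <F>::=p <G>, the suffix after <G> is empty, so FOLLOW(<G>) ⊇ FOLLOW(<F>) = {p, s, u}. Thus FOLLOW(<G>) = {p, s, u}.
FOLLOW(<D>): in <F>::=s <D>, the suffix after <D> is empty, so FOLLOW(<D>) ⊇ FOLLOW(<F>) = {p, s, u}; in <C>::=<D> u, <D> is followed by u with FIRST {u}. Thus FOLLOW(<D>) = {p, s, u}.

{p, s, u}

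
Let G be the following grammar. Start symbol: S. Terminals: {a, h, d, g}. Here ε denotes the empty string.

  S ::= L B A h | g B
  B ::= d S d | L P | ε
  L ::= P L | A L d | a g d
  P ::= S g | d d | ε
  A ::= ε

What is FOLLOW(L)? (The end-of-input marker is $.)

{$, a, d, g, h}

FIRST(A) = {ε}
FIRST(S) = {a, d, g}  (via L B A h)
FIRST(P) = {ε, a, d, g}  (via S g)
FIRST(L) = {a, d, g}  (via P L, A L d)
FIRST(B) = {ε, a, d, g}  (via L P)
FOLLOW(S) includes $ since S is the start symbol.
FOLLOW(S): in B::=d S d, S is followed by d with FIRST {d}; in P::=S g, S is followed by g with FIRST {g}. Thus FOLLOW(S) = {$, d, g}.
FOLLOW(B): in S::=L B A h, B is followed by A h with FIRST {h}; in S::=g B, the suffix after B is empty, so FOLLOW(B) ⊇ FOLLOW(S) = {$, d, g}. Thus FOLLOW(B) = {$, d, g, h}.
FOLLOW(L): in S::=L B A h, L is followed by B A h with FIRST {a, d, g, h}; in B::=L P, L is followed by P with FIRST {ε, a, d, g}; in B::=L P, the suffix after L is nullable, so FOLLOW(L) ⊇ FOLLOW(B) = {$, d, g, h}; in L::=P L, the suffix after L is empty (adds nothing new); in L::=A L d, L is followed by d with FIRST {d}. Thus FOLLOW(L) = {$, a, d, g, h}.
FOLLOW(P): in B::=L P, the suffix after P is empty, so FOLLOW(P) ⊇ FOLLOW(B) = {$, d, g, h}; in L::=P L, P is followed by L with FIRST {a, d, g}. Thus FOLLOW(P) = {$, a, d, g, h}.
FOLLOW(A): in S::=L B A h, A is followed by h with FIRST {h}; in L::=A L d, A is followed by L d with FIRST {a, d, g}. Thus FOLLOW(A) = {a, d, g, h}.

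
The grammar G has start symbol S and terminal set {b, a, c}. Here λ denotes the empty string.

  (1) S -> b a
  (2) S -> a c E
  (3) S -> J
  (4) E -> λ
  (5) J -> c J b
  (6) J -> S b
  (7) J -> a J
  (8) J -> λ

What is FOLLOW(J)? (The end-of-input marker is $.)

FIRST(E): from E->λ we get {λ}. So FIRST(E) = {λ}.
FIRST(S): from S->b a we get {b}; from S->a c E we get {a}; from S->J we get {λ, a, b, c}. So FIRST(S) = {λ, a, b, c}.
FIRST(J): from J->c J b we get {c}; from J->S b we get {a, b, c}; from J->a J we get {a}; from J->λ we get {λ}. So FIRST(J) = {λ, a, b, c}.
FOLLOW(S) includes $ since S is the start symbol.
FOLLOW(S): in J->S b, S is followed by b with FIRST {b}. Thus FOLLOW(S) = {$, b}.
FOLLOW(E): in S->a c E, the suffix after E is empty, so FOLLOW(E) ⊇ FOLLOW(S) = {$, b}. Thus FOLLOW(E) = {$, b}.
FOLLOW(J): in S->J, the suffix after J is empty, so FOLLOW(J) ⊇ FOLLOW(S) = {$, b}; in J->c J b, J is followed by b with FIRST {b}; in J->a J, the suffix after J is empty (adds nothing new). Thus FOLLOW(J) = {$, b}.

{$, b}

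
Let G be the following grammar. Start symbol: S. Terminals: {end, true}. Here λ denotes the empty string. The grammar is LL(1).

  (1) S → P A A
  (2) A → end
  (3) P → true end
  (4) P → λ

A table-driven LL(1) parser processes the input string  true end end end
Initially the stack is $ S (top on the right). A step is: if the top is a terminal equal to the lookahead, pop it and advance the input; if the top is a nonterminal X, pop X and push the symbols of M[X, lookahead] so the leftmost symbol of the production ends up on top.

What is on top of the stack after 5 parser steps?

     Stack           Input               Action
  1  $ S             true end end end $  expand S → P A A
  2  $ A A P         true end end end $  expand P → true end
  3  $ A A end true  true end end end $  match true
  4  $ A A end       end end end $       match end
  5  $ A A           end end $           expand A → end
Stack after step 5: $ A end (top = end).

end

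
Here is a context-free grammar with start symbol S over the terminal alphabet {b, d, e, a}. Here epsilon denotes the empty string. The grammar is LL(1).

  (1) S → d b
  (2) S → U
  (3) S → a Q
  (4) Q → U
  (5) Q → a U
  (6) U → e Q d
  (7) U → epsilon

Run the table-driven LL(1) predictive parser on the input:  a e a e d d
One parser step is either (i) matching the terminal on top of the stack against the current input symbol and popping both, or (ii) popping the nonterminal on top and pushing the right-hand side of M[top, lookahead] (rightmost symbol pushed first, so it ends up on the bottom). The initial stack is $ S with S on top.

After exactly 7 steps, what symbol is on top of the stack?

U

     Stack    Input          Action
  1  $ S      a e a e d d $  expand S → a Q
  2  $ Q a    a e a e d d $  match a
  3  $ Q      e a e d d $    expand Q → U
  4  $ U      e a e d d $    expand U → e Q d
  5  $ d Q e  e a e d d $    match e
  6  $ d Q    a e d d $      expand Q → a U
  7  $ d U a  a e d d $      match a
Stack after step 7: $ d U (top = U).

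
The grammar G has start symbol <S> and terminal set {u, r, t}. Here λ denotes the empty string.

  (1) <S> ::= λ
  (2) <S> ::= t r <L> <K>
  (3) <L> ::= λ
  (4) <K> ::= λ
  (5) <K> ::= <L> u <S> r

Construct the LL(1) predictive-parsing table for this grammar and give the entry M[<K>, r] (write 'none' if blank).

<K> ::= λ

FIRST(<S>): from <S>::=λ we get {λ}; from <S>::=t r <L> <K> we get {t}. So FIRST(<S>) = {λ, t}.
FIRST(<L>): from <L>::=λ we get {λ}. So FIRST(<L>) = {λ}.
FIRST(<K>): from <K>::=λ we get {λ}; from <K>::=<L> u <S> r we get {u}. So FIRST(<K>) = {λ, u}.
FOLLOW(<S>) includes $ since <S> is the start symbol.
FOLLOW(<S>): in <K>::=<L> u <S> r, <S> is followed by r with FIRST {r}. Thus FOLLOW(<S>) = {$, r}.
FOLLOW(<K>): in <S>::=t r <L> <K>, the suffix after <K> is empty, so FOLLOW(<K>) ⊇ FOLLOW(<S>) = {$, r}. Thus FOLLOW(<K>) = {$, r}.
For <K> ::= λ: FIRST(λ) = {λ}, so it goes in M[<K>, t] for t ∈ {}; since λ ∈ FIRST, also for every t ∈ FOLLOW(<K>) = {$, r}.
For <K> ::= <L> u <S> r: FIRST(<L> u <S> r) = {u}, so it goes in M[<K>, t] for t ∈ {u}.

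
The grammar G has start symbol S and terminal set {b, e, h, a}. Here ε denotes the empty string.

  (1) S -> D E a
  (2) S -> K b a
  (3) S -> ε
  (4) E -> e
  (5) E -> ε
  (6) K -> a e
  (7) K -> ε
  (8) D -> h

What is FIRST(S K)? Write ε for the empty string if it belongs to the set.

FIRST(E): from E->e we get {e}; from E->ε we get {ε}. So FIRST(E) = {ε, e}.
FIRST(K): from K->a e we get {a}; from K->ε we get {ε}. So FIRST(K) = {ε, a}.
FIRST(D): from D->h we get {h}. So FIRST(D) = {h}.
FIRST(S): from S->D E a we get {h}; from S->K b a we get {a, b}; from S->ε we get {ε}. So FIRST(S) = {ε, a, b, h}.
FIRST(S K): take FIRST of each symbol in turn, carrying on past any symbol whose FIRST contains ε; result {ε, a, b, h}.

{ε, a, b, h}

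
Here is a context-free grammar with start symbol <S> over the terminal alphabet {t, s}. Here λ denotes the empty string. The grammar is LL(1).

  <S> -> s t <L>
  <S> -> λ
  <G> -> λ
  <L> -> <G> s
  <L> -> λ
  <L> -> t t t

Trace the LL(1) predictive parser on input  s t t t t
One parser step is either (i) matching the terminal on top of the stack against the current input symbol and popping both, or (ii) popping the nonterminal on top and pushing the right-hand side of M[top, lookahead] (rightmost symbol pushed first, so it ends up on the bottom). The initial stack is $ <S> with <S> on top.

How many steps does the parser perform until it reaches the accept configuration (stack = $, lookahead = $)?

step 1: stack=$ <S>  input=s t t t t $  — expand <S> -> s t <L>
step 2: stack=$ <L> t s  input=s t t t t $  — match s
step 3: stack=$ <L> t  input=t t t t $  — match t
step 4: stack=$ <L>  input=t t t $  — expand <L> -> t t t
step 5: stack=$ t t t  input=t t t $  — match t
step 6: stack=$ t t  input=t t $  — match t
step 7: stack=$ t  input=t $  — match t
Accept reached after 7 steps.

7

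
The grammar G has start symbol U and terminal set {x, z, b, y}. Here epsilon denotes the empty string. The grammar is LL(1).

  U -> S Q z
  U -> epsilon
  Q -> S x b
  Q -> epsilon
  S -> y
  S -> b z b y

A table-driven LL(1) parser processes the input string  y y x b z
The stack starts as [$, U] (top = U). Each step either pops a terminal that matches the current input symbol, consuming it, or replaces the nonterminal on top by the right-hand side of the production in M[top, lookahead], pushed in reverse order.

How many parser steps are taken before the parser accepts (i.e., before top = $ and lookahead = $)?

9

step 1: stack=$ U  input=y y x b z $  — expand U -> S Q z
step 2: stack=$ z Q S  input=y y x b z $  — expand S -> y
step 3: stack=$ z Q y  input=y y x b z $  — match y
step 4: stack=$ z Q  input=y x b z $  — expand Q -> S x b
step 5: stack=$ z b x S  input=y x b z $  — expand S -> y
step 6: stack=$ z b x y  input=y x b z $  — match y
step 7: stack=$ z b x  input=x b z $  — match x
step 8: stack=$ z b  input=b z $  — match b
step 9: stack=$ z  input=z $  — match z
Accept reached after 9 steps.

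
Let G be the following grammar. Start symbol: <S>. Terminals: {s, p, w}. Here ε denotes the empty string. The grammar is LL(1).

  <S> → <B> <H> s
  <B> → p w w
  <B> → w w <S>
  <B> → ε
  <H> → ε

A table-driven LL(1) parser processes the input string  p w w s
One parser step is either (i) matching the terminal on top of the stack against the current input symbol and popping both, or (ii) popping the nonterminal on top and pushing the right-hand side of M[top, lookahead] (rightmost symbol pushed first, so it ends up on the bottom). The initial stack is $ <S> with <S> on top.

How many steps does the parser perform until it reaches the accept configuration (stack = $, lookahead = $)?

7

     Stack          Input      Action
  1  $ <S>          p w w s $  expand <S> → <B> <H> s
  2  $ s <H> <B>    p w w s $  expand <B> → p w w
  3  $ s <H> w w p  p w w s $  match p
  4  $ s <H> w w    w w s $    match w
  5  $ s <H> w      w s $      match w
  6  $ s <H>        s $        expand <H> → ε
  7  $ s            s $        match s
Accept reached after 7 steps.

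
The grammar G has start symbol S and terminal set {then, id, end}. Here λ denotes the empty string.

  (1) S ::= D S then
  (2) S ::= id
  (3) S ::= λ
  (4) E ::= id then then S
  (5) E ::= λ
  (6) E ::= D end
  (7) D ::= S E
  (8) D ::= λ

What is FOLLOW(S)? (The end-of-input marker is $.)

FIRST(S): from S::=D S then we get {end, id, then}; from S::=id we get {id}; from S::=λ we get {λ}. So FIRST(S) = {λ, end, id, then}.
FIRST(E): from E::=id then then S we get {id}; from E::=λ we get {λ}; from E::=D end we get {end, id, then}. So FIRST(E) = {λ, end, id, then}.
FIRST(D): from D::=S E we get {λ, end, id, then}; from D::=λ we get {λ}. So FIRST(D) = {λ, end, id, then}.
FOLLOW(S) includes $ since S is the start symbol.
FOLLOW(D): in S::=D S then, D is followed by S then with FIRST {end, id, then}; in E::=D end, D is followed by end with FIRST {end}. Thus FOLLOW(D) = {end, id, then}.
FOLLOW(E): in D::=S E, the suffix after E is empty, so FOLLOW(E) ⊇ FOLLOW(D) = {end, id, then}. Thus FOLLOW(E) = {end, id, then}.
FOLLOW(S): in S::=D S then, S is followed by then with FIRST {then}; in E::=id then then S, the suffix after S is empty, so FOLLOW(S) ⊇ FOLLOW(E) = {end, id, then}; in D::=S E, S is followed by E with FIRST {λ, end, id, then}; in D::=S E, the suffix after S is nullable, so FOLLOW(S) ⊇ FOLLOW(D) = {end, id, then}. Thus FOLLOW(S) = {$, end, id, then}.

{$, end, id, then}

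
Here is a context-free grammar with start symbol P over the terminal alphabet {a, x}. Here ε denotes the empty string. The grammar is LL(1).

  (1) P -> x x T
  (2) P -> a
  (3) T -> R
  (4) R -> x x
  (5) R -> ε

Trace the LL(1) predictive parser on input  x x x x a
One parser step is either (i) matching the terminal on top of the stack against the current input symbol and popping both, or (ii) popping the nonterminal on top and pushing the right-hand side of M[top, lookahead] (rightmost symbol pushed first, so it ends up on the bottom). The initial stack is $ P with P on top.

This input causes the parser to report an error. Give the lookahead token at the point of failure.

a

step 1: stack=$ P  input=x x x x a $  — expand P -> x x T
step 2: stack=$ T x x  input=x x x x a $  — match x
step 3: stack=$ T x  input=x x x a $  — match x
step 4: stack=$ T  input=x x a $  — expand T -> R
step 5: stack=$ R  input=x x a $  — expand R -> x x
step 6: stack=$ x x  input=x x a $  — match x
step 7: stack=$ x  input=x a $  — match x
step 8: stack=$  input=a $  — error: stack empty but input remains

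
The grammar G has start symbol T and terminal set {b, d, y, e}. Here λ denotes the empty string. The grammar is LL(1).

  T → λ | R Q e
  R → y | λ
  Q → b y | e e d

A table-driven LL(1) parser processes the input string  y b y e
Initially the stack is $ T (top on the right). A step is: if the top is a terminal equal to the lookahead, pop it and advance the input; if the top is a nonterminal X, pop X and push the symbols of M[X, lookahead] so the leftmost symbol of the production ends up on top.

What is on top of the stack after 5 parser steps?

step 1: stack=$ T  input=y b y e $  — expand T → R Q e
step 2: stack=$ e Q R  input=y b y e $  — expand R → y
step 3: stack=$ e Q y  input=y b y e $  — match y
step 4: stack=$ e Q  input=b y e $  — expand Q → b y
step 5: stack=$ e y b  input=b y e $  — match b
Stack after step 5: $ e y (top = y).

y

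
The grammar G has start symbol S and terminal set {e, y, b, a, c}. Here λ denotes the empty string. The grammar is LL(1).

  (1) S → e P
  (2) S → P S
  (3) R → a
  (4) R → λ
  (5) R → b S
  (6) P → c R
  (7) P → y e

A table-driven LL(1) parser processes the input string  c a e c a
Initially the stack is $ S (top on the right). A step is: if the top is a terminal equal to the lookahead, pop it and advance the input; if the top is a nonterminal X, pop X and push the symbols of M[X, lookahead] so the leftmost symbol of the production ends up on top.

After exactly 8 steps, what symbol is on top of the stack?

c

step 1: stack=$ S  input=c a e c a $  — expand S → P S
step 2: stack=$ S P  input=c a e c a $  — expand P → c R
step 3: stack=$ S R c  input=c a e c a $  — match c
step 4: stack=$ S R  input=a e c a $  — expand R → a
step 5: stack=$ S a  input=a e c a $  — match a
step 6: stack=$ S  input=e c a $  — expand S → e P
step 7: stack=$ P e  input=e c a $  — match e
step 8: stack=$ P  input=c a $  — expand P → c R
Stack after step 8: $ R c (top = c).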